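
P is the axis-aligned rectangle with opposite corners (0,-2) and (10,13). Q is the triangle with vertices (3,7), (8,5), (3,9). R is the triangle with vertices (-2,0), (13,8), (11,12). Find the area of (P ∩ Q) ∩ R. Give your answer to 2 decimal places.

1.55

The region (P ∩ Q) ∩ R is the polygon with vertices (7.75,5.2), (7.643,5.143), (4.802,6.279), (5.545,6.964).
By the shoelace formula its area is 1.55.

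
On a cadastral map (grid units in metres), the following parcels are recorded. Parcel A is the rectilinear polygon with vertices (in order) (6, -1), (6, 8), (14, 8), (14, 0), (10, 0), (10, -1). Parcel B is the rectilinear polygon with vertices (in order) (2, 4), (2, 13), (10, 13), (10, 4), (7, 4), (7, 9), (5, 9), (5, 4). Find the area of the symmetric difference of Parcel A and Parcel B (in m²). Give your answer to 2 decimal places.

|Parcel A| = 68, |Parcel B| = 62, |Parcel A∩Parcel B| = 12.
|Parcel A △ Parcel B| = |Parcel A| + |Parcel B| − 2·|Parcel A∩Parcel B| = 68 + 62 − 24 = 106.00.

106.00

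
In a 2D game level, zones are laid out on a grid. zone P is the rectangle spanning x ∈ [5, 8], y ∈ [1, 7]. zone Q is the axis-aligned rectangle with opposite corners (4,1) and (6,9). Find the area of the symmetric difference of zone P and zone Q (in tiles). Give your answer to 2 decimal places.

22.00

|zone P∩zone Q|: x∈[5,6], y∈[1,7] → 1·6 = 6.
|zone P △ zone Q| = |zone P| + |zone Q| − 2·|zone P∩zone Q| = 18 + 16 − 12 = 22.00.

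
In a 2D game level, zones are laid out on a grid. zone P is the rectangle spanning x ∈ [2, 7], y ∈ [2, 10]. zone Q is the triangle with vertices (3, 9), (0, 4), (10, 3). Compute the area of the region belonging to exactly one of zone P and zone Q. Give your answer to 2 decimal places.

|zone P| = 40, |zone Q| = 26.5, |zone P∩zone Q| = 19.5595.
|zone P △ zone Q| = |zone P| + |zone Q| − 2·|zone P∩zone Q| = 40 + 26.5 − 39.119 = 27.38.

27.38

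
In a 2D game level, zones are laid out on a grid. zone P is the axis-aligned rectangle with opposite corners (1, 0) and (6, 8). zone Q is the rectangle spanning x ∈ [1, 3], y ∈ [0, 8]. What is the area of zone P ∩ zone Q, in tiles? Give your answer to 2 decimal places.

|zone P∩zone Q|: x∈[1,3], y∈[0,8] → 2·8 = 16.

16.00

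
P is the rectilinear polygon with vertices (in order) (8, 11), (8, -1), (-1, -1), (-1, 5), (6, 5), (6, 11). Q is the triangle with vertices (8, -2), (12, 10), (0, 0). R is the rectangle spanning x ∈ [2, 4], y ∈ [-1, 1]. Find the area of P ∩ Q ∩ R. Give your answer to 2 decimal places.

3.50

The intersection is the polygon with vertices (2,-0.5), (2,1), (4,1), (4,-1).
By the shoelace formula its area is 3.50.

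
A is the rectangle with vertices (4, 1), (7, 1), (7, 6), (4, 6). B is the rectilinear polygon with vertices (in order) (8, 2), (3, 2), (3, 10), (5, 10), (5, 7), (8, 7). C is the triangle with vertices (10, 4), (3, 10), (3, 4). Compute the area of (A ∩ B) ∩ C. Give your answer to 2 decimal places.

6.00

The region (A ∩ B) ∩ C is the polygon with vertices (7,6), (7,4), (4,4), (4,6).
By the shoelace formula its area is 6.00.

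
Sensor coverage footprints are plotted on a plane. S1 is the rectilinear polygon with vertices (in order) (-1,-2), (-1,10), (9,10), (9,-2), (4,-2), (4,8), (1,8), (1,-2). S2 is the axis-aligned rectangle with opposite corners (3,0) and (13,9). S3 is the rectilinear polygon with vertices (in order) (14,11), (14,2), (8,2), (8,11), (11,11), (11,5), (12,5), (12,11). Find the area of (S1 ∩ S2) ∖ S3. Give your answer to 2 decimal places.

|S1 ∩ S2| = 46.
|(S1 ∩ S2) ∩ S3| = 7.
|(S1 ∩ S2) ∖ S3| = 46 − 7 = 39.00.

39.00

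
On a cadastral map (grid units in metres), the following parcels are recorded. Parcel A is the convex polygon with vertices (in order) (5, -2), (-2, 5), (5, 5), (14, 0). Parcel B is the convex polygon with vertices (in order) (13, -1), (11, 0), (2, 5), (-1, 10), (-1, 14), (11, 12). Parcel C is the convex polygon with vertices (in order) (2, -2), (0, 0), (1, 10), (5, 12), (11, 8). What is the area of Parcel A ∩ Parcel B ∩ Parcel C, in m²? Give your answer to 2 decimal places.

5.33

The intersection is the polygon with vertices (7.2,3.778), (6.2,2.667), (2,5), (5,5).
By the shoelace formula its area is 5.33.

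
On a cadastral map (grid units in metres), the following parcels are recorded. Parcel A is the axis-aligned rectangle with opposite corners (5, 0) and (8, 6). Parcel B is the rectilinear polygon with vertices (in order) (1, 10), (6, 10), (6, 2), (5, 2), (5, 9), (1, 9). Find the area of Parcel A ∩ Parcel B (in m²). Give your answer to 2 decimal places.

4.00

The intersection is the polygon with vertices (6,6), (6,2), (5,2), (5,6).
By the shoelace formula its area is 4.00.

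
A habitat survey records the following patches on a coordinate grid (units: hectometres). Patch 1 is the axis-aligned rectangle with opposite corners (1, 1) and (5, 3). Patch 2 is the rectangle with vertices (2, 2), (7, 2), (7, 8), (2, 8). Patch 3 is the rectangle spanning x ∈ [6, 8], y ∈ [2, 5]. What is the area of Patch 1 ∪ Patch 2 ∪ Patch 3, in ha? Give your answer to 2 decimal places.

38.00

By inclusion–exclusion:
Individual areas: |Patch 1| = 8, |Patch 2| = 30, |Patch 3| = 6.
|Patch 1∩Patch 2|: x∈[2,5], y∈[2,3] → 3·1 = 3.
|Patch 1∩Patch 3| = 0 (no overlap).
|Patch 2∩Patch 3|: x∈[6,7], y∈[2,5] → 1·3 = 3.
|Patch 1∩Patch 2∩Patch 3| = 0.
|Patch 1 ∪ Patch 2 ∪ Patch 3| = 44 − 6 + 0 = 38.00.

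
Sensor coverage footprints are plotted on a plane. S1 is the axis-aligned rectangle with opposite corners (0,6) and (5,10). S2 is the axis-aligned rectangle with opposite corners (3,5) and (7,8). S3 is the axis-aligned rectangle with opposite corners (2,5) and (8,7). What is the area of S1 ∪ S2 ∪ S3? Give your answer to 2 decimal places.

31.00

By inclusion–exclusion:
Individual areas: |S1| = 20, |S2| = 12, |S3| = 12.
|S1∩S2|: x∈[3,5], y∈[6,8] → 2·2 = 4.
|S1∩S3|: x∈[2,5], y∈[6,7] → 3·1 = 3.
|S2∩S3|: x∈[3,7], y∈[5,7] → 4·2 = 8.
|S1∩S2∩S3| = 2.
|S1 ∪ S2 ∪ S3| = 44 − 15 + 2 = 31.00.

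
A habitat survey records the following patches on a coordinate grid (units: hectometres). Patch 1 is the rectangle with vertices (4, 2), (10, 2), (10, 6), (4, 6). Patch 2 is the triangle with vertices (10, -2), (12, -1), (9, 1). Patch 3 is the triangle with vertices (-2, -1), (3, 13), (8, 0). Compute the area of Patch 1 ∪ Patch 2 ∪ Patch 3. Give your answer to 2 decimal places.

85.15

By inclusion–exclusion:
Individual areas: |Patch 1| = 24, |Patch 2| = 3.5, |Patch 3| = 67.5.
|Patch 1∩Patch 2| = 0.
|Patch 1∩Patch 3| = 9.8462.
|Patch 2∩Patch 3| = 0.
|Patch 1∩Patch 2∩Patch 3| = 0.
|Patch 1 ∪ Patch 2 ∪ Patch 3| = 95 − 9.8462 + 0 = 85.15.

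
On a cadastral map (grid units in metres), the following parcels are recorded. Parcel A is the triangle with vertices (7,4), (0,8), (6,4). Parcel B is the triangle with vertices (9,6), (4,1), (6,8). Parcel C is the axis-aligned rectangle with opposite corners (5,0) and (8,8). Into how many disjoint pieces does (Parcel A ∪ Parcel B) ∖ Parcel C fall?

(Parcel A ∪ Parcel B) ∖ Parcel C splits into 3 disjoint pieces (area 1.1905, area 0.8333, area 1.25).

3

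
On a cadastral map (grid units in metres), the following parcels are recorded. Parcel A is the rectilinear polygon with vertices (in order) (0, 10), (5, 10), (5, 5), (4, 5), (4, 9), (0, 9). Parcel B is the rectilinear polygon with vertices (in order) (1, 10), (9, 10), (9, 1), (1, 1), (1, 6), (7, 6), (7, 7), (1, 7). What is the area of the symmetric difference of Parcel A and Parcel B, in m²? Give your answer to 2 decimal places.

|Parcel A| = 9, |Parcel B| = 66, |Parcel A∩Parcel B| = 7.
|Parcel A △ Parcel B| = |Parcel A| + |Parcel B| − 2·|Parcel A∩Parcel B| = 9 + 66 − 14 = 61.00.

61.00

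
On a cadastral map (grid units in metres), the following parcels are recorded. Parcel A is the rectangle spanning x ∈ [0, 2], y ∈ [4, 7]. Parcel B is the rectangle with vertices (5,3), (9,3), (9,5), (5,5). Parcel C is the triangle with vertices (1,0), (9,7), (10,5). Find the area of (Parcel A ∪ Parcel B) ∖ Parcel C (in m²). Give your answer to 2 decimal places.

|Parcel A ∪ Parcel B| = 14.
|(Parcel A ∪ Parcel B) ∩ Parcel C| = 4.8365.
|(Parcel A ∪ Parcel B) ∖ Parcel C| = 14 − 4.8365 = 9.16.

9.16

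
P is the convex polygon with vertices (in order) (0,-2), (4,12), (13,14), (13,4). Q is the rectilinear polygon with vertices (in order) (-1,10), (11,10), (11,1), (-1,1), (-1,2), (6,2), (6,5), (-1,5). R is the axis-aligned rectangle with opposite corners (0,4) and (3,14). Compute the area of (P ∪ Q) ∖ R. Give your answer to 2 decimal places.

|P ∪ Q| = 149.2445.
|(P ∪ Q) ∩ R| = 16.1429.
|(P ∪ Q) ∖ R| = 149.2445 − 16.1429 = 133.10.

133.10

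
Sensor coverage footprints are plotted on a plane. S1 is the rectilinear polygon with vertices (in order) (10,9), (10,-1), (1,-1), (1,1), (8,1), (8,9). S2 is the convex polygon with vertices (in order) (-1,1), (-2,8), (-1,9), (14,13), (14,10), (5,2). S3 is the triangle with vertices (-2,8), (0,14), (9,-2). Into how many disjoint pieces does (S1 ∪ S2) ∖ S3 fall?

(S1 ∪ S2) ∖ S3 splits into 3 disjoint pieces (area 71.1145, area 11.6, area 20.2887).

3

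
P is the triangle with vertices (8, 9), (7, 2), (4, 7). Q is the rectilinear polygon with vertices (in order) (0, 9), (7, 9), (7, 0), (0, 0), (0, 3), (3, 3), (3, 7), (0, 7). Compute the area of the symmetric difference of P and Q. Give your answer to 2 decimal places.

44.50

|P| = 13, |Q| = 51, |P∩Q| = 9.75.
|P △ Q| = |P| + |Q| − 2·|P∩Q| = 13 + 51 − 19.5 = 44.50.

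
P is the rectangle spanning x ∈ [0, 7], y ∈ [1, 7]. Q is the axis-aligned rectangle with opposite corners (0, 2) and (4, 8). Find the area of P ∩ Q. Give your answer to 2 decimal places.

|P∩Q|: x∈[0,4], y∈[2,7] → 4·5 = 20.

20.00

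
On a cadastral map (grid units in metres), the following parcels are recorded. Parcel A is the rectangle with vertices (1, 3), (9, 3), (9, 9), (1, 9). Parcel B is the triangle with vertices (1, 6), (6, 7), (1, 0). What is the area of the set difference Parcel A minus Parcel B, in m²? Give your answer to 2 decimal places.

36.21

|Parcel A| = 48, |Parcel A∩Parcel B| = 11.7857.
|Parcel A ∖ Parcel B| = |Parcel A| − |Parcel A∩Parcel B| = 48 − 11.7857 = 36.21.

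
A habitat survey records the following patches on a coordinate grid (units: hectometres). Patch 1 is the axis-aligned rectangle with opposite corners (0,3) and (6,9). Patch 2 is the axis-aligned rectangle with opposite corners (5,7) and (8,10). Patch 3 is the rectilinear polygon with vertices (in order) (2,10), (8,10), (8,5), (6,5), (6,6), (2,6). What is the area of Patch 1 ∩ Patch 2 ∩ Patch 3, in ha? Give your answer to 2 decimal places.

2.00

The intersection is the polygon with vertices (6,7), (5,7), (5,9), (6,9).
By the shoelace formula its area is 2.00.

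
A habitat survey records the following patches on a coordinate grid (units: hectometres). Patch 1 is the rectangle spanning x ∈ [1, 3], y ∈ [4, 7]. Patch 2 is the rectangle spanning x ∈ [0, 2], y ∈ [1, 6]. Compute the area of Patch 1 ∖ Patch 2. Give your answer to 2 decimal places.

4.00

|Patch 1∩Patch 2|: x∈[1,2], y∈[4,6] → 1·2 = 2.
|Patch 1| = 6.
|Patch 1 ∖ Patch 2| = |Patch 1| − |Patch 1∩Patch 2| = 6 − 2 = 4.00.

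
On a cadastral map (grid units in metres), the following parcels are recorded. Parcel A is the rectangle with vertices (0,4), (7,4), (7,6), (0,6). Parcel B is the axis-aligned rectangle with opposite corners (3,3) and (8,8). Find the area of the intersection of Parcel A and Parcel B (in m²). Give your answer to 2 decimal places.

|Parcel A∩Parcel B|: x∈[3,7], y∈[4,6] → 4·2 = 8.

8.00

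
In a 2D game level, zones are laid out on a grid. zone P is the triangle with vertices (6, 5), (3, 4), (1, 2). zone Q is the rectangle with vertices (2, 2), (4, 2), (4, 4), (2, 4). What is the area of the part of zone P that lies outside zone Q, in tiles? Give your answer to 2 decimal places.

|zone P| = 2, |zone P∩zone Q| = 1.1.
|zone P ∖ zone Q| = |zone P| − |zone P∩zone Q| = 2 − 1.1 = 0.90.

0.90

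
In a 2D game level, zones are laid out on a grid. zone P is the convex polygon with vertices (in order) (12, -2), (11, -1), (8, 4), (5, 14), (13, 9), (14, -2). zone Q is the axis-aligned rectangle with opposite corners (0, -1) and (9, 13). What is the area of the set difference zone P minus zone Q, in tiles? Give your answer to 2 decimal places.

|zone P| = 69.5, |zone P∩zone Q| = 20.1833.
|zone P ∖ zone Q| = |zone P| − |zone P∩zone Q| = 69.5 − 20.1833 = 49.32.

49.32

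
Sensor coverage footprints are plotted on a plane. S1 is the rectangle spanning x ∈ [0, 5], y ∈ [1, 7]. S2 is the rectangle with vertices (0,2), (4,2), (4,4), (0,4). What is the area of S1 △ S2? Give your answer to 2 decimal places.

22.00

|S1∩S2|: x∈[0,4], y∈[2,4] → 4·2 = 8.
|S1 △ S2| = |S1| + |S2| − 2·|S1∩S2| = 30 + 8 − 16 = 22.00.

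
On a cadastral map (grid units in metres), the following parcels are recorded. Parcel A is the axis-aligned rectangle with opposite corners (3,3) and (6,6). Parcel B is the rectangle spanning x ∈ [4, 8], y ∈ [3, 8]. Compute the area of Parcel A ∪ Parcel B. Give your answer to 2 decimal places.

By inclusion–exclusion:
Individual areas: |Parcel A| = 9, |Parcel B| = 20.
|Parcel A∩Parcel B|: x∈[4,6], y∈[3,6] → 2·3 = 6.
|Parcel A ∪ Parcel B| = 29 − 6 = 23.00.

23.00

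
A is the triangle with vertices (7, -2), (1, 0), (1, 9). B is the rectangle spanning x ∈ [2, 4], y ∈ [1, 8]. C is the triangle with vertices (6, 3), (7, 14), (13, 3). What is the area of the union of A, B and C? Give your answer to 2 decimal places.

By inclusion–exclusion:
Individual areas: |A| = 27, |B| = 14, |C| = 38.5.
|A∩B| = 8.6667.
|A∩C| = 0.
|B∩C| = 0.
|A∩B∩C| = 0.
|A ∪ B ∪ C| = 79.5 − 8.6667 + 0 = 70.83.

70.83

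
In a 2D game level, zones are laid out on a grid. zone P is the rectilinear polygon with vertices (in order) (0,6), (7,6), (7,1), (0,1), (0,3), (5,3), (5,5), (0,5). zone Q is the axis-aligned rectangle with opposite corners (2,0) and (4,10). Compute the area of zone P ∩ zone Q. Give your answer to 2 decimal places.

6.00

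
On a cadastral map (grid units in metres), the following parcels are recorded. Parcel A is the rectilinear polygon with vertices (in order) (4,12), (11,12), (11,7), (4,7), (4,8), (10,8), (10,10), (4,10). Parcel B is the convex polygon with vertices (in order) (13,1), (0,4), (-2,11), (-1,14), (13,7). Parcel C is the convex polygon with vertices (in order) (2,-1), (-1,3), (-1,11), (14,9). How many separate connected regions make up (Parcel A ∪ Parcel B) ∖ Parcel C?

2

(Parcel A ∪ Parcel B) ∖ Parcel C splits into 2 disjoint pieces (area 27.8061, area 23.6231).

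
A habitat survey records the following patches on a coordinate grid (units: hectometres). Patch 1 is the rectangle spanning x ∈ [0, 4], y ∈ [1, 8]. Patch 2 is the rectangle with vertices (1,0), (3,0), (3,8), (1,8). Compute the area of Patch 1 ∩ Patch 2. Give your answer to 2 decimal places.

14.00

|Patch 1∩Patch 2|: x∈[1,3], y∈[1,8] → 2·7 = 14.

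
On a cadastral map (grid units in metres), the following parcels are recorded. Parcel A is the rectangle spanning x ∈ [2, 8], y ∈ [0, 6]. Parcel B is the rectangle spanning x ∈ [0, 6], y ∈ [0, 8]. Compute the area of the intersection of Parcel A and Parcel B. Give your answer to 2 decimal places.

24.00

|Parcel A∩Parcel B|: x∈[2,6], y∈[0,6] → 4·6 = 24.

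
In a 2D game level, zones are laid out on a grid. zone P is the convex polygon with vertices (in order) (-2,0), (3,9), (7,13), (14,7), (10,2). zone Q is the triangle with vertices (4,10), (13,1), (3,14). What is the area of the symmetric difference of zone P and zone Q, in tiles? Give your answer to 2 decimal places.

|zone P| = 106.5, |zone Q| = 13.5, |zone P∩zone Q| = 9.9753.
|zone P △ zone Q| = |zone P| + |zone Q| − 2·|zone P∩zone Q| = 106.5 + 13.5 − 19.9507 = 100.05.

100.05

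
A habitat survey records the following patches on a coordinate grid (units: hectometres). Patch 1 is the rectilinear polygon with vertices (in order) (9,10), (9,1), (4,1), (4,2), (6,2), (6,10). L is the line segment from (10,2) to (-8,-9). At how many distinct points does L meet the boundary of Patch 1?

2

The segment meets the boundary at (8.364,1), (9,1.389).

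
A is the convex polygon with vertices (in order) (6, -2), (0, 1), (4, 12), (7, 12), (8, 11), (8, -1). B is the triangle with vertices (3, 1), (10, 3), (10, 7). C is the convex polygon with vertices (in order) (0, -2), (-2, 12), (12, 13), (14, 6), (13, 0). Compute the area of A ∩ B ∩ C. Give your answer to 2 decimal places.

7.14

The intersection is the polygon with vertices (3,1), (8,5.286), (8,2.429).
By the shoelace formula its area is 7.14.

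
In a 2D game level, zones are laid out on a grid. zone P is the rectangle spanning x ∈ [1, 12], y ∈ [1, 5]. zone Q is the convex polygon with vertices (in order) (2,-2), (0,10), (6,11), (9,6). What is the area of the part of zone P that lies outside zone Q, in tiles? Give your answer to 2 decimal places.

23.25

|zone P| = 44, |zone P∩zone Q| = 20.75.
|zone P ∖ zone Q| = |zone P| − |zone P∩zone Q| = 44 − 20.75 = 23.25.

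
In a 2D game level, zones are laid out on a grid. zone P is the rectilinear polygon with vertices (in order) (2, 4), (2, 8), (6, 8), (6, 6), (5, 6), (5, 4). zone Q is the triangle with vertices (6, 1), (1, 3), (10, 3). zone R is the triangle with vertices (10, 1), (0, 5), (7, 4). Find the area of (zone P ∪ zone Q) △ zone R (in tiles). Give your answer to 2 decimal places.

24.88

|zone P ∪ zone Q| = 23.
|(zone P ∪ zone Q) ∩ zone R| = 3.5611.
|(zone P ∪ zone Q) △ zone R| = 23 + 9 − 7.1222 = 24.88.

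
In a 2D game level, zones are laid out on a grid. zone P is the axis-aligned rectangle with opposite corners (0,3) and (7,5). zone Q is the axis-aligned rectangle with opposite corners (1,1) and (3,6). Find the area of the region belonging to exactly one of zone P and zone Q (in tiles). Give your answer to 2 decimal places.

|zone P∩zone Q|: x∈[1,3], y∈[3,5] → 2·2 = 4.
|zone P △ zone Q| = |zone P| + |zone Q| − 2·|zone P∩zone Q| = 14 + 10 − 8 = 16.00.

16.00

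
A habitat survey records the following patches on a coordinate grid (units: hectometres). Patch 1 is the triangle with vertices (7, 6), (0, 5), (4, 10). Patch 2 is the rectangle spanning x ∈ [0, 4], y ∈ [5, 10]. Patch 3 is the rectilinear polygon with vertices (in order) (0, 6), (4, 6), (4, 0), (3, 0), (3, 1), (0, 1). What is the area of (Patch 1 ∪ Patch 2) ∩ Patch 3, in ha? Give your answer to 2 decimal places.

The region (Patch 1 ∪ Patch 2) ∩ Patch 3 is the polygon with vertices (4,5), (0,5), (0,6), (4,6), (4,5.571).
By the shoelace formula its area is 4.00.

4.00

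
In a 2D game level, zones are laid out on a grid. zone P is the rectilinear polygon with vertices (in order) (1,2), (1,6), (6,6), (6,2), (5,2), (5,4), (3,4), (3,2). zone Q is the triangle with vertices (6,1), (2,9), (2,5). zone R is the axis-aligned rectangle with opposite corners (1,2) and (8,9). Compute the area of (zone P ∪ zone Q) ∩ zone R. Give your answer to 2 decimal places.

|zone P ∪ zone Q| = 20.25.
|(zone P ∪ zone Q) ∩ zone R| = 20.00.

20.00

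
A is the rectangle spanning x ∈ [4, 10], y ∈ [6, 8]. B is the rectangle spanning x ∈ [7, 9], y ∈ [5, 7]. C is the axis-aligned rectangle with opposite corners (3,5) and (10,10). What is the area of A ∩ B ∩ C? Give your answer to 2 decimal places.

The intersection is the polygon with vertices (7,7), (9,7), (9,6), (7,6).
By the shoelace formula its area is 2.00.

2.00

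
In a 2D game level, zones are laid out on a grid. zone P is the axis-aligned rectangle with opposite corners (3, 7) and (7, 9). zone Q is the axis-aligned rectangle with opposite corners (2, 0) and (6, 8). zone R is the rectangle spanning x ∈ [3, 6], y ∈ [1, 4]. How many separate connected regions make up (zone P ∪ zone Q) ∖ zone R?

1

(zone P ∪ zone Q) ∖ zone R is a single connected region.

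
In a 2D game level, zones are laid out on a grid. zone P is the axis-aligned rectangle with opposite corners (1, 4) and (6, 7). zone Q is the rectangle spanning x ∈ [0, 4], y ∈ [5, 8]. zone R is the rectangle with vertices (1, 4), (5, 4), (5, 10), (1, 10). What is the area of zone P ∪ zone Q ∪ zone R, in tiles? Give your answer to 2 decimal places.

30.00

By inclusion–exclusion:
Individual areas: |zone P| = 15, |zone Q| = 12, |zone R| = 24.
|zone P∩zone Q|: x∈[1,4], y∈[5,7] → 3·2 = 6.
|zone P∩zone R|: x∈[1,5], y∈[4,7] → 4·3 = 12.
|zone Q∩zone R|: x∈[1,4], y∈[5,8] → 3·3 = 9.
|zone P∩zone Q∩zone R| = 6.
|zone P ∪ zone Q ∪ zone R| = 51 − 27 + 6 = 30.00.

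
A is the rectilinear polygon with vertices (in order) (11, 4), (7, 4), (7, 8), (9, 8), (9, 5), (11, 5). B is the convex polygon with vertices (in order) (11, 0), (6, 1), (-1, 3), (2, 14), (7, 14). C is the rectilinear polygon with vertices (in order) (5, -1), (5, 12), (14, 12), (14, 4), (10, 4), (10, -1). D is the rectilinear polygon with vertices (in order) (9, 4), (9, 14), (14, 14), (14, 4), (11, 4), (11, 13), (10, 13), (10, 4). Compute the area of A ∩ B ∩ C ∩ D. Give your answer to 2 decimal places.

0.71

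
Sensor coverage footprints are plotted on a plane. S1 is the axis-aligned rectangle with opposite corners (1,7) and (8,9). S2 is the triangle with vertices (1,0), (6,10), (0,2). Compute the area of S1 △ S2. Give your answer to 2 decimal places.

22.00

|S1| = 14, |S2| = 10, |S1∩S2| = 1.
|S1 △ S2| = |S1| + |S2| − 2·|S1∩S2| = 14 + 10 − 2 = 22.00.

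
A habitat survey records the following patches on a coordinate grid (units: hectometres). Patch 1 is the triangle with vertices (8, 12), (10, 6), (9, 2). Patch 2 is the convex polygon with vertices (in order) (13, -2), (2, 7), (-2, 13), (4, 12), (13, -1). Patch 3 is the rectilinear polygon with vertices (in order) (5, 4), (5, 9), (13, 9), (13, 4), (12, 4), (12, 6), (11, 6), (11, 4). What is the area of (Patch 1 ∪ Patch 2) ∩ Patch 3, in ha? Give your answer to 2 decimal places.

|Patch 1 ∪ Patch 2| = 62.8404.
|(Patch 1 ∪ Patch 2) ∩ Patch 3| = 18.65.

18.65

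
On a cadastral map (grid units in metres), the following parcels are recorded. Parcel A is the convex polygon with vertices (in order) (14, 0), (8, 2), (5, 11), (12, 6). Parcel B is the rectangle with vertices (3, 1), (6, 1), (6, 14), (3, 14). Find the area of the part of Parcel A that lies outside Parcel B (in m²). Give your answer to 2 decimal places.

38.86

|Parcel A| = 40, |Parcel A∩Parcel B| = 1.1429.
|Parcel A ∖ Parcel B| = |Parcel A| − |Parcel A∩Parcel B| = 40 − 1.1429 = 38.86.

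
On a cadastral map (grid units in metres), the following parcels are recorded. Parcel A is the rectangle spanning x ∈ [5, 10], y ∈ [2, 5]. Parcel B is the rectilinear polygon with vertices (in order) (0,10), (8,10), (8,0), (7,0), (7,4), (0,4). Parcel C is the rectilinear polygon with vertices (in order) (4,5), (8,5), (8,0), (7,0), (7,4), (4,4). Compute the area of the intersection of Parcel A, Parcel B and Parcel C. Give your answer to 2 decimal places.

The intersection is the polygon with vertices (8,5), (8,2), (7,2), (7,4), (5,4), (5,5).
By the shoelace formula its area is 5.00.

5.00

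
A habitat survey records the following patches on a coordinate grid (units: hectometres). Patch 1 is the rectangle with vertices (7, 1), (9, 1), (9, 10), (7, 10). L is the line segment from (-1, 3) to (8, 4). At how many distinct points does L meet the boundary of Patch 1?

The segment meets the boundary at (7,3.889).

1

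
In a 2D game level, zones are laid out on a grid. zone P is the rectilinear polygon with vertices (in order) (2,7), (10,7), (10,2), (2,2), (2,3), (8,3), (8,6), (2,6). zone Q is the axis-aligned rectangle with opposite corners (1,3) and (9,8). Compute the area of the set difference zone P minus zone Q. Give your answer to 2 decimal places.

12.00

|zone P| = 22, |zone P∩zone Q| = 10.
|zone P ∖ zone Q| = |zone P| − |zone P∩zone Q| = 22 − 10 = 12.00.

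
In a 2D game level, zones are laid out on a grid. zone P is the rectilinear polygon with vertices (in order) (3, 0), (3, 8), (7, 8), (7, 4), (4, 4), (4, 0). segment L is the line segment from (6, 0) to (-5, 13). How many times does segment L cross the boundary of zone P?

2

The segment meets the boundary at (3,3.545), (4,2.364).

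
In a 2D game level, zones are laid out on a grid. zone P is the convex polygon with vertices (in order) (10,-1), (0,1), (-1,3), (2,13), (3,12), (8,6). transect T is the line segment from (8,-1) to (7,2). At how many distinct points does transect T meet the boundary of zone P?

1

The segment meets the boundary at (7.857,-0.571).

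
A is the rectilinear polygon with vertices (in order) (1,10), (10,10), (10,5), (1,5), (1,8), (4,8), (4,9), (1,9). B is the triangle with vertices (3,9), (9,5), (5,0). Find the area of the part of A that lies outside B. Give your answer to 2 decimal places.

|A| = 42, |A∩B| = 9.6667.
|A ∖ B| = |A| − |A∩B| = 42 − 9.6667 = 32.33.

32.33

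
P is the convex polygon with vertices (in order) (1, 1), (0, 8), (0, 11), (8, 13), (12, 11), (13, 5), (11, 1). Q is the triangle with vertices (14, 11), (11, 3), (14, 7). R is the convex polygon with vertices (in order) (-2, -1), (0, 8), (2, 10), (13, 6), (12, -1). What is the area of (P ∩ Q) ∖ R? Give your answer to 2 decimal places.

|P ∩ Q| = 2.0559.
|(P ∩ Q) ∩ R| = 1.7099.
|(P ∩ Q) ∖ R| = 2.0559 − 1.7099 = 0.35.

0.35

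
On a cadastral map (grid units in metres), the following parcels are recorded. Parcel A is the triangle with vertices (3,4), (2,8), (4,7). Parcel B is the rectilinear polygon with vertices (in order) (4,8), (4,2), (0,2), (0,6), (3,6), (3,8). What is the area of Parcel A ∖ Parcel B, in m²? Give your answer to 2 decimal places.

|Parcel A| = 3.5, |Parcel A∩Parcel B| = 2.25.
|Parcel A ∖ Parcel B| = |Parcel A| − |Parcel A∩Parcel B| = 3.5 − 2.25 = 1.25.

1.25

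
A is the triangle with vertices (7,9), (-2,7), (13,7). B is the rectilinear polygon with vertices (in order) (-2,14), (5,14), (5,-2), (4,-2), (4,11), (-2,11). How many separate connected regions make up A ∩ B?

A ∩ B is a single connected region.

1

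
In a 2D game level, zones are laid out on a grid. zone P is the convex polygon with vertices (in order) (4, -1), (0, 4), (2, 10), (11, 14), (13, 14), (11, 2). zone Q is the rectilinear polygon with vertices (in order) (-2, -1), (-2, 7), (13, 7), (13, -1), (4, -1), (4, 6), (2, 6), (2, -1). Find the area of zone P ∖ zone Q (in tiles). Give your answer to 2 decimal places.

|zone P| = 124.5, |zone P∩zone Q| = 56.5833.
|zone P ∖ zone Q| = |zone P| − |zone P∩zone Q| = 124.5 − 56.5833 = 67.92.

67.92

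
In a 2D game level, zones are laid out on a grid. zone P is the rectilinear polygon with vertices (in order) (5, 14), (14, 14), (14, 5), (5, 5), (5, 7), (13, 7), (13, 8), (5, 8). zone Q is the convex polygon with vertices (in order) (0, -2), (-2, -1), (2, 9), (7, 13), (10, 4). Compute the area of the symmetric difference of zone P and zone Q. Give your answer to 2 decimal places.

120.03

|zone P| = 73, |zone Q| = 89.5, |zone P∩zone Q| = 21.2333.
|zone P △ zone Q| = |zone P| + |zone Q| − 2·|zone P∩zone Q| = 73 + 89.5 − 42.4667 = 120.03.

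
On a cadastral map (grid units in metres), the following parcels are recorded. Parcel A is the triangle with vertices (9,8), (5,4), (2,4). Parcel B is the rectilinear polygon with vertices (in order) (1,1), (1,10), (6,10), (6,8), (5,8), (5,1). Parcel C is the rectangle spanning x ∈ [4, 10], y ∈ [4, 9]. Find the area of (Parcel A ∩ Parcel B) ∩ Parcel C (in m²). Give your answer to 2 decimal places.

1.43

The region (Parcel A ∩ Parcel B) ∩ Parcel C is the polygon with vertices (5,5.714), (5,4), (4,4), (4,5.143).
By the shoelace formula its area is 1.43.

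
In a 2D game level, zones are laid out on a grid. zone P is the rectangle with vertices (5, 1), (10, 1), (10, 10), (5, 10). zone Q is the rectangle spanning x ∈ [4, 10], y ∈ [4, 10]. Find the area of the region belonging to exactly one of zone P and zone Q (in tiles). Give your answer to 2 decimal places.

21.00

|zone P∩zone Q|: x∈[5,10], y∈[4,10] → 5·6 = 30.
|zone P △ zone Q| = |zone P| + |zone Q| − 2·|zone P∩zone Q| = 45 + 36 − 60 = 21.00.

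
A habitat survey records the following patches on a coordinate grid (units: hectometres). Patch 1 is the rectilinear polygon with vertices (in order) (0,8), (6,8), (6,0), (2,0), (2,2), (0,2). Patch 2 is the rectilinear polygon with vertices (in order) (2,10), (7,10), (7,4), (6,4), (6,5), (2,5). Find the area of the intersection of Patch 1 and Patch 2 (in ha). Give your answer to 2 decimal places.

12.00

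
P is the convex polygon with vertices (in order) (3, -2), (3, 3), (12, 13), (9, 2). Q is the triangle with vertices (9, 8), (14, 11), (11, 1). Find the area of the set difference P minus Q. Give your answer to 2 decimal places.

46.14

|P| = 49.5, |P∩Q| = 3.3579.
|P ∖ Q| = |P| − |P∩Q| = 49.5 − 3.3579 = 46.14.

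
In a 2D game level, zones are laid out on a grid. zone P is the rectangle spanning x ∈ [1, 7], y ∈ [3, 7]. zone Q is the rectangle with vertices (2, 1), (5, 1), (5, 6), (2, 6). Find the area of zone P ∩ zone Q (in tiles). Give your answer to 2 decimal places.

9.00

|zone P∩zone Q|: x∈[2,5], y∈[3,6] → 3·3 = 9.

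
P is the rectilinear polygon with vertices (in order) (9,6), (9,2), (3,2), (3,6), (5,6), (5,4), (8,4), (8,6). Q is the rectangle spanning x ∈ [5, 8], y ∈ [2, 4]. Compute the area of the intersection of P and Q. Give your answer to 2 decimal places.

6.00

The intersection is the polygon with vertices (5,2), (5,4), (8,4), (8,2).
By the shoelace formula its area is 6.00.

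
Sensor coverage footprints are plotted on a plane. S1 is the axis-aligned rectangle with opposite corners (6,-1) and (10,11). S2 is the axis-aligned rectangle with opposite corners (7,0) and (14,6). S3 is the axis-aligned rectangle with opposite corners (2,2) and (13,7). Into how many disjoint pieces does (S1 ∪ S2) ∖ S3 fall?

(S1 ∪ S2) ∖ S3 splits into 2 disjoint pieces (area 24, area 16).

2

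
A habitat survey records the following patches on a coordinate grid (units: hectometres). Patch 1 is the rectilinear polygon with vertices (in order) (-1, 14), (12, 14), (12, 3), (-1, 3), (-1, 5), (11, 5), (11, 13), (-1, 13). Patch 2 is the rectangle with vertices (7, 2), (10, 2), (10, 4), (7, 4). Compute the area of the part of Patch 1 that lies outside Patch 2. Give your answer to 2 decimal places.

44.00

|Patch 1| = 47, |Patch 1∩Patch 2| = 3.
|Patch 1 ∖ Patch 2| = |Patch 1| − |Patch 1∩Patch 2| = 47 − 3 = 44.00.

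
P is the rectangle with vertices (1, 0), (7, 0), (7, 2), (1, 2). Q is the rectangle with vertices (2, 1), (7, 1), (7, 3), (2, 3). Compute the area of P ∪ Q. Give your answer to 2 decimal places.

17.00

By inclusion–exclusion:
Individual areas: |P| = 12, |Q| = 10.
|P∩Q|: x∈[2,7], y∈[1,2] → 5·1 = 5.
|P ∪ Q| = 22 − 5 = 17.00.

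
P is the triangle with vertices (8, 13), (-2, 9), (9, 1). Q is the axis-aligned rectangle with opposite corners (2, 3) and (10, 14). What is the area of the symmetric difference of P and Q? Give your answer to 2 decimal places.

49.20

|P| = 62, |Q| = 88, |P∩Q| = 50.3985.
|P △ Q| = |P| + |Q| − 2·|P∩Q| = 62 + 88 − 100.797 = 49.20.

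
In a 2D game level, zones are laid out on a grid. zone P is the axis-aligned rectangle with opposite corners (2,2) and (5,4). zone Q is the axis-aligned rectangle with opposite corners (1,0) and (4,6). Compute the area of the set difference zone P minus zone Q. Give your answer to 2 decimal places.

2.00

|zone P∩zone Q|: x∈[2,4], y∈[2,4] → 2·2 = 4.
|zone P| = 6.
|zone P ∖ zone Q| = |zone P| − |zone P∩zone Q| = 6 − 4 = 2.00.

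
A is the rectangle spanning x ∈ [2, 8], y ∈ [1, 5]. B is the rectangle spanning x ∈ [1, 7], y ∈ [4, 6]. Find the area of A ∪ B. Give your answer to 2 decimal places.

31.00

By inclusion–exclusion:
Individual areas: |A| = 24, |B| = 12.
|A∩B|: x∈[2,7], y∈[4,5] → 5·1 = 5.
|A ∪ B| = 36 − 5 = 31.00.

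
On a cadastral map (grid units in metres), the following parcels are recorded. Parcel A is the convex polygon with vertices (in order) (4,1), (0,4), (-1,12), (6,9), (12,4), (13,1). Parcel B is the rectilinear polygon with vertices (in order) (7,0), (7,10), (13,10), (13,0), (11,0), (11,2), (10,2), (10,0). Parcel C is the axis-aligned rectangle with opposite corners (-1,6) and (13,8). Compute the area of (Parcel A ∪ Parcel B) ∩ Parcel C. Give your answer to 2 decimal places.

26.75

The region (Parcel A ∪ Parcel B) ∩ Parcel C is the polygon with vertices (-0.5,8), (13,8), (13,6), (-0.25,6).
By the shoelace formula its area is 26.75.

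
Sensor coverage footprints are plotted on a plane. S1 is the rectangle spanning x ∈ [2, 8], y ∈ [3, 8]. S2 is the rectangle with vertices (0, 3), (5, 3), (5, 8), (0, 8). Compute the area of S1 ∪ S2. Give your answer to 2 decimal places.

40.00

By inclusion–exclusion:
Individual areas: |S1| = 30, |S2| = 25.
|S1∩S2|: x∈[2,5], y∈[3,8] → 3·5 = 15.
|S1 ∪ S2| = 55 − 15 = 40.00.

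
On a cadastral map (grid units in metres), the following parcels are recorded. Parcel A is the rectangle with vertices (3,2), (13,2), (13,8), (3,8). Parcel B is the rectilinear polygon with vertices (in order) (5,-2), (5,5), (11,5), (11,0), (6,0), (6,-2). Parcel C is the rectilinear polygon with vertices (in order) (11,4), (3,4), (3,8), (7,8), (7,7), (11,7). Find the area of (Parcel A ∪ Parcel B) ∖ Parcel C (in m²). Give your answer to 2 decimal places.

|Parcel A ∪ Parcel B| = 74.
|(Parcel A ∪ Parcel B) ∩ Parcel C| = 28.
|(Parcel A ∪ Parcel B) ∖ Parcel C| = 74 − 28 = 46.00.

46.00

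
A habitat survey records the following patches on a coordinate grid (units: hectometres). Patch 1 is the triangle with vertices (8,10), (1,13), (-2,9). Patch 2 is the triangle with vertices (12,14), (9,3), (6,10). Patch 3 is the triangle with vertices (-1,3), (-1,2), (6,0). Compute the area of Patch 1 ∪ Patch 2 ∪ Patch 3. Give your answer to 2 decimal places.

48.29

By inclusion–exclusion:
Individual areas: |Patch 1| = 18.5, |Patch 2| = 27, |Patch 3| = 3.5.
|Patch 1∩Patch 2| = 0.7135.
|Patch 1∩Patch 3| = 0.
|Patch 2∩Patch 3| = 0.
|Patch 1∩Patch 2∩Patch 3| = 0.
|Patch 1 ∪ Patch 2 ∪ Patch 3| = 49 − 0.7135 + 0 = 48.29.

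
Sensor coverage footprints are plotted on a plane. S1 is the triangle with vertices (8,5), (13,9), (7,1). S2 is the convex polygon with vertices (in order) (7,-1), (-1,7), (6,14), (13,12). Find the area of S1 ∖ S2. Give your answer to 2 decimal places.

|S1| = 8, |S1∩S2| = 5.8927.
|S1 ∖ S2| = |S1| − |S1∩S2| = 8 − 5.8927 = 2.11.

2.11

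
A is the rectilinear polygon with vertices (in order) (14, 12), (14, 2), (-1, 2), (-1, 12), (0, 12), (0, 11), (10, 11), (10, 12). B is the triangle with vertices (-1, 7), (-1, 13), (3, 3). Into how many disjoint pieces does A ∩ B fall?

1

A ∩ B is a single connected region.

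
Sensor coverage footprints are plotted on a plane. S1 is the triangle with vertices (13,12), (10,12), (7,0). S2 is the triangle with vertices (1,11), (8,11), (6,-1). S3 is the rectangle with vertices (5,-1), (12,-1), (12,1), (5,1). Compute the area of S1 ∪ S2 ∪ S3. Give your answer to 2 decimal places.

72.71

By inclusion–exclusion:
Individual areas: |S1| = 18, |S2| = 42, |S3| = 14.
|S1∩S2| = 0.
|S1∩S3| = 0.125.
|S2∩S3| = 1.1667.
|S1∩S2∩S3| = 0.
|S1 ∪ S2 ∪ S3| = 74 − 1.2917 + 0 = 72.71.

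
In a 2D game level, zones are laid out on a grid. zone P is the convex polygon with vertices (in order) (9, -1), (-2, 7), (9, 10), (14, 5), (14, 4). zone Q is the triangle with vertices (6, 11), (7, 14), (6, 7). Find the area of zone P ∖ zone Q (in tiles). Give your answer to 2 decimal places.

|zone P| = 90.5, |zone P∩zone Q| = 0.3538.
|zone P ∖ zone Q| = |zone P| − |zone P∩zone Q| = 90.5 − 0.3538 = 90.15.

90.15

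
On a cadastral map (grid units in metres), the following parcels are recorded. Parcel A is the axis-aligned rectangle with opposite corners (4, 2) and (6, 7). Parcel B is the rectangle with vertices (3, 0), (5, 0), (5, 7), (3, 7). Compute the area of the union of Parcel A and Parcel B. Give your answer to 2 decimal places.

19.00

By inclusion–exclusion:
Individual areas: |Parcel A| = 10, |Parcel B| = 14.
|Parcel A∩Parcel B|: x∈[4,5], y∈[2,7] → 1·5 = 5.
|Parcel A ∪ Parcel B| = 24 − 5 = 19.00.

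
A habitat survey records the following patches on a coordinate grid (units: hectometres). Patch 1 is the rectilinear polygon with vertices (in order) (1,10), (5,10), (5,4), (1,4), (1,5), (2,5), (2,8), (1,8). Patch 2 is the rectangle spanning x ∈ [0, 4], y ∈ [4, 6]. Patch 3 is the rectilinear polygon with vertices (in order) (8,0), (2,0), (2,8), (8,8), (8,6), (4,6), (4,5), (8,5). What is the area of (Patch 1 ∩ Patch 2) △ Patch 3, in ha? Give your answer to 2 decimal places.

41.00

|Patch 1 ∩ Patch 2| = 5.
|(Patch 1 ∩ Patch 2) ∩ Patch 3| = 4.
|(Patch 1 ∩ Patch 2) △ Patch 3| = 5 + 44 − 8 = 41.00.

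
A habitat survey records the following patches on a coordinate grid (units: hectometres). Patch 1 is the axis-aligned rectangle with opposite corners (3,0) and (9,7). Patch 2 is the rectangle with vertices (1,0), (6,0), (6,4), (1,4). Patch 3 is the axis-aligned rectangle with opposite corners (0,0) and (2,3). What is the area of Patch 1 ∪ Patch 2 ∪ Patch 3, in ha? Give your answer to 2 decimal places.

By inclusion–exclusion:
Individual areas: |Patch 1| = 42, |Patch 2| = 20, |Patch 3| = 6.
|Patch 1∩Patch 2|: x∈[3,6], y∈[0,4] → 3·4 = 12.
|Patch 1∩Patch 3| = 0 (no overlap).
|Patch 2∩Patch 3|: x∈[1,2], y∈[0,3] → 1·3 = 3.
|Patch 1∩Patch 2∩Patch 3| = 0.
|Patch 1 ∪ Patch 2 ∪ Patch 3| = 68 − 15 + 0 = 53.00.

53.00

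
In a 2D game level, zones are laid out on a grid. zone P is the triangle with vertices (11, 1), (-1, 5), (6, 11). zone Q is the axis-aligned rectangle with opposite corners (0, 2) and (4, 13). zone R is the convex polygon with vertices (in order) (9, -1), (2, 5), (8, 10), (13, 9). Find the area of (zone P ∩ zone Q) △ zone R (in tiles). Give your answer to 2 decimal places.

70.03

|zone P ∩ zone Q| = 14.2857.
|(zone P ∩ zone Q) ∩ zone R| = 3.3788.
|(zone P ∩ zone Q) △ zone R| = 14.2857 + 62.5 − 6.7576 = 70.03.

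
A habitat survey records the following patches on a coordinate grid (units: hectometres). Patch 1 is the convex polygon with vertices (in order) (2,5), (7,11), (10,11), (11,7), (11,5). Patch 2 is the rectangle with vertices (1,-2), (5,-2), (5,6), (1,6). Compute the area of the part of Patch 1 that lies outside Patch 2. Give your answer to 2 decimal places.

|Patch 1| = 37, |Patch 1∩Patch 2| = 2.5833.
|Patch 1 ∖ Patch 2| = |Patch 1| − |Patch 1∩Patch 2| = 37 − 2.5833 = 34.42.

34.42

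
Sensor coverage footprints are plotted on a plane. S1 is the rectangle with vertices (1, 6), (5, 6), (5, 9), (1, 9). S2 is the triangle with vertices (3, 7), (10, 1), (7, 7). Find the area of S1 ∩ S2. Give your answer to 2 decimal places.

1.42

The intersection is the polygon with vertices (5,6), (4.167,6), (3,7), (5,7).
By the shoelace formula its area is 1.42.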